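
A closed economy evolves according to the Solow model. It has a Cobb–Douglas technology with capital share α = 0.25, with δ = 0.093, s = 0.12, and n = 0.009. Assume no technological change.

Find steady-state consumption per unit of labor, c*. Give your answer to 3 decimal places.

Steady state requires s·f(k) = (n + δ)·k, i.e. s·k^α = (n + δ)·k.
Rearranging, k^(1−α) = s / (n + δ).
k^0.75 = 0.12 / (0.009 + 0.093) = 0.12 / 0.102 = 1.1765
k* = 1.1765^(1/0.75) ≈ 1.2420
y* = (k*)^α = 1.2420^0.25 ≈ 1.0557
c* = (1 − s)·y* = (1 − 0.12) × 1.0557 ≈ 0.9290

c* ≈ 0.929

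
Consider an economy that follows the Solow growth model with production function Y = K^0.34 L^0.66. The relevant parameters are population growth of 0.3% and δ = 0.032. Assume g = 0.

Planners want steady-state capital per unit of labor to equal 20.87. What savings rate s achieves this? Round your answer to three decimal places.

Steady state requires s·f(k) = (n + δ)·k, i.e. s·k^α = (n + δ)·k.
So s / (n + δ) = (k*)^(1−α) = 20.87^0.66 = 7.4282.
Therefore s = 7.4282 × (n + δ) = 7.4282 × 0.035 = 0.2600.

s ≈ 0.260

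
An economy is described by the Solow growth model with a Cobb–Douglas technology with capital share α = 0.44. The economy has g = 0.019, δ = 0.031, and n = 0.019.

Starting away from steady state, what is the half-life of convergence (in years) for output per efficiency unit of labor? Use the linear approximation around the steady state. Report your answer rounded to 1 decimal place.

half-life ≈ 17.9 years

Near the steady state the convergence rate is λ = (1 − α)(n + g + δ).
λ = (1 − 0.44) × 0.069 = 0.56 × 0.069 = 0.03864
Half-life = ln 2 / λ = 0.6931 / 0.03864 ≈ 17.94 years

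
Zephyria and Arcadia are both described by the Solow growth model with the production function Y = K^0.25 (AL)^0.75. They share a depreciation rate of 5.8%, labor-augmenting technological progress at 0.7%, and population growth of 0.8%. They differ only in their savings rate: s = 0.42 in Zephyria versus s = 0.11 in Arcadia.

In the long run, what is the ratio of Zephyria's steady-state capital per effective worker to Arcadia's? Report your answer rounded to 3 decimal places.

ratio ≈ 5.968

Steady-state k* = [s/(n + g + δ)]^(1/(1−α)), so the ratio is [ (s_Z/(n + g + δ)_Z) / (s_A/(n + g + δ)_A) ]^1.3333.
s_Z/(n + g + δ)_Z = 0.42/0.073 = 5.7534; s_A/(n + g + δ)_A = 0.11/0.073 = 1.5068.
Ratio = (5.7534/1.5068)^1.3333 = 3.8183^1.3333 ≈ 5.9677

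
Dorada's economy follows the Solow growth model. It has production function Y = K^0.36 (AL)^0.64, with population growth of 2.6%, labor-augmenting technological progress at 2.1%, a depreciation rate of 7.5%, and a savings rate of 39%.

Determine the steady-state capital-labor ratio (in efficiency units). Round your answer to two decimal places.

At the steady state, Δk = 0, so s·k^α = (n + g + δ)·k.
Dividing both sides by k: k^(1−α) = s / (n + g + δ).
k^0.64 = 0.39 / (0.026 + 0.021 + 0.075) = 0.39 / 0.122 = 3.1967
k* = 3.1967^(1/0.64) ≈ 6.1461

k* = 6.15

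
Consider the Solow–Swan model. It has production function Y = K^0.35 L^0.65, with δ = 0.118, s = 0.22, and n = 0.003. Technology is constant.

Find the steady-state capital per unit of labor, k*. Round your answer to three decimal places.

k* ≈ 2.509

Steady state requires s·f(k) = (n + δ)·k, i.e. s·k^α = (n + δ)·k.
Rearranging, k^(1−α) = s / (n + δ).
k^0.65 = 0.22 / (0.003 + 0.118) = 0.22 / 0.121 = 1.8182
k* = 1.8182^(1/0.65) ≈ 2.5087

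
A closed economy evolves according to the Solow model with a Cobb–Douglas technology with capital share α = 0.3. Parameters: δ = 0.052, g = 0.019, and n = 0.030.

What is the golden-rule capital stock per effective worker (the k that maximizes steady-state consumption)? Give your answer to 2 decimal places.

k_gold ≈ 4.74

The golden rule sets f'(k) = n + g + δ, i.e. α·k^(α−1) = n + g + δ.
So k^(1−α) = α / (n + g + δ) = 0.3 / 0.101 = 2.9703.
k_gold = 2.9703^(1/0.7) ≈ 4.7362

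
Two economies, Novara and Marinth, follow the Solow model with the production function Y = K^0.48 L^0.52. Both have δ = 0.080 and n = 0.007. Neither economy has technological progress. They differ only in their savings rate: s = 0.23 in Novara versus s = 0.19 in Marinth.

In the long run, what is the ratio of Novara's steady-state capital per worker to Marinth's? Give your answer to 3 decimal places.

ratio ≈ 1.444

Steady-state k* = [s/(n + δ)]^(1/(1−α)), so the ratio is [ (s_N/(n + δ)_N) / (s_M/(n + δ)_M) ]^1.9231.
s_N/(n + δ)_N = 0.23/0.087 = 2.6437; s_M/(n + δ)_M = 0.19/0.087 = 2.1839.
Ratio = (2.6437/2.1839)^1.9231 = 1.2105^1.9231 ≈ 1.4439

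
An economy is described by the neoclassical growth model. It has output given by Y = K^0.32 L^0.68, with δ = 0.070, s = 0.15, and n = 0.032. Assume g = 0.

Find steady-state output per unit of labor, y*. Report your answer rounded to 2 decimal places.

At the steady state, Δk = 0, so s·k^α = (n + δ)·k.
Rearranging, k^(1−α) = s / (n + δ).
k^0.68 = 0.15 / (0.032 + 0.070) = 0.15 / 0.102 = 1.4706
k* = 1.4706^(1/0.68) ≈ 1.7633
y* = (k*)^α = 1.7633^0.32 ≈ 1.1990

y* = 1.20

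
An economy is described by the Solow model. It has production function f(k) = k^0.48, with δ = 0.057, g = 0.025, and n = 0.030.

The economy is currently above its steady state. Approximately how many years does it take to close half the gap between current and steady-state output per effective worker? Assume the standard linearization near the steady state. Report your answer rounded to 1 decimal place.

Near the steady state the convergence rate is λ = (1 − α)(n + g + δ).
λ = (1 − 0.48) × 0.112 = 0.52 × 0.112 = 0.05824
Half-life = ln 2 / λ = 0.6931 / 0.05824 ≈ 11.90 years

about 11.9 years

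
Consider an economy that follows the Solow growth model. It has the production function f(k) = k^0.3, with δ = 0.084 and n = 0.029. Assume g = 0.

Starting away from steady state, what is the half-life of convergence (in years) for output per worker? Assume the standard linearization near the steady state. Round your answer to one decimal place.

about 8.8 years

Near the steady state the convergence rate is λ = (1 − α)(n + δ).
λ = (1 − 0.3) × 0.113 = 0.7 × 0.113 = 0.0791
Half-life = ln 2 / λ = 0.6931 / 0.0791 ≈ 8.76 years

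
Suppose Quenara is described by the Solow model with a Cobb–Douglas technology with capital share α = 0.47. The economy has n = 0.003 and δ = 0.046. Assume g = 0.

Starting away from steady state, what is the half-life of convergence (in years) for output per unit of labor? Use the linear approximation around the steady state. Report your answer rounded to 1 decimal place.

Near the steady state the convergence rate is λ = (1 − α)(n + δ).
λ = (1 − 0.47) × 0.049 = 0.53 × 0.049 = 0.02597
Half-life = ln 2 / λ = 0.6931 / 0.02597 ≈ 26.69 years

half-life ≈ 26.7 years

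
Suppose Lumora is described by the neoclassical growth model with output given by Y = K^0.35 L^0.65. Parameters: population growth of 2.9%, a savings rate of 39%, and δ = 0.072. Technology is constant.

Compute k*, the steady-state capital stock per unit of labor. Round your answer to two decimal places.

k* ≈ 7.99

In steady state, investment equals break-even investment: s·k^α = (n + δ)·k.
Dividing both sides by k: k^(1−α) = s / (n + δ).
k^0.65 = 0.39 / (0.029 + 0.072) = 0.39 / 0.101 = 3.8614
k* = 3.8614^(1/0.65) ≈ 7.9925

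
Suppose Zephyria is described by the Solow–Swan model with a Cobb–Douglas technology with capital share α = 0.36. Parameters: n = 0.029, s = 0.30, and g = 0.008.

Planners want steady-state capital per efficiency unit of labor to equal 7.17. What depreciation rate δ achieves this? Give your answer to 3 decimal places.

In steady state, investment equals break-even investment: s·k^α = (n + g + δ)·k.
So s / (n + g + δ) = (k*)^(1−α) = 7.17^0.64 = 3.5280.
Therefore n + g + δ = s / 3.5280 = 0.30 / 3.5280 = 0.0850, so δ = 0.0850 − 0.037 = 0.0480.

δ ≈ 0.048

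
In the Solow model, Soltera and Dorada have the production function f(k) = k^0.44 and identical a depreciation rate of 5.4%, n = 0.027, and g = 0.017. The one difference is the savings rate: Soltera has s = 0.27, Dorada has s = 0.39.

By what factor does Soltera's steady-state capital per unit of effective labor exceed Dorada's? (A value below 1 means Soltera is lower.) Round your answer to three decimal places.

k*_S / k*_D ≈ 0.519

Steady-state k* = [s/(n + g + δ)]^(1/(1−α)), so the ratio is [ (s_S/(n + g + δ)_S) / (s_D/(n + g + δ)_D) ]^1.7857.
s_S/(n + g + δ)_S = 0.27/0.098 = 2.7551; s_D/(n + g + δ)_D = 0.39/0.098 = 3.9796.
Ratio = (2.7551/3.9796)^1.7857 = 0.6923^1.7857 ≈ 0.5186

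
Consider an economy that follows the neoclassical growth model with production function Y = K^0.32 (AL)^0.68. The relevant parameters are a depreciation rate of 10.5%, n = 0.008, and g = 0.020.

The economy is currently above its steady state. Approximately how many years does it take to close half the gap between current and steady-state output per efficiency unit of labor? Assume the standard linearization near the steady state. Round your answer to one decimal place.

Near the steady state the convergence rate is λ = (1 − α)(n + g + δ).
λ = (1 − 0.32) × 0.133 = 0.68 × 0.133 = 0.09044
Half-life = ln 2 / λ = 0.6931 / 0.09044 ≈ 7.66 years

about 7.7 years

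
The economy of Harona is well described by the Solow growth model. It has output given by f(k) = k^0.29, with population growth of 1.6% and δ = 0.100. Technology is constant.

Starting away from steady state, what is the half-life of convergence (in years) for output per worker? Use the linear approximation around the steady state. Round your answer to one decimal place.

about 8.4 years

Near the steady state the convergence rate is λ = (1 − α)(n + δ).
λ = (1 − 0.29) × 0.116 = 0.71 × 0.116 = 0.08236
Half-life = ln 2 / λ = 0.6931 / 0.08236 ≈ 8.42 years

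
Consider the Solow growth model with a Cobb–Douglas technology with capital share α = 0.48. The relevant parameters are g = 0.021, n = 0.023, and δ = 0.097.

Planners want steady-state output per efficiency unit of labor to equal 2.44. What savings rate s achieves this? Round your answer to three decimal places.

At the steady state, Δk = 0, so s·k^α = (n + g + δ)·k.
Since y* = [s/(n + g + δ)]^(α/(1−α)), we have s/(n + g + δ) = (y*)^((1−α)/α) = 2.44^1.0833 = 2.6282.
Therefore s = 2.6282 × (n + g + δ) = 2.6282 × 0.141 = 0.3706.

s ≈ 0.371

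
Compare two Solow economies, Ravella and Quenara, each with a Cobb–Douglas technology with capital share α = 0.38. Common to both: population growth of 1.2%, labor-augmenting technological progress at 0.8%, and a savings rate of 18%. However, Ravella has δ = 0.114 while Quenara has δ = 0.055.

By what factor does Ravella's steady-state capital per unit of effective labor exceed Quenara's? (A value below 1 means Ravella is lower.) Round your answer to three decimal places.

Steady-state k* = [s/(n + g + δ)]^(1/(1−α)), so the ratio is [ (s_R/(n + g + δ)_R) / (s_Q/(n + g + δ)_Q) ]^1.6129.
s_R/(n + g + δ)_R = 0.18/0.134 = 1.3433; s_Q/(n + g + δ)_Q = 0.18/0.075 = 2.4000.
Ratio = (1.3433/2.4000)^1.6129 = 0.5597^1.6129 ≈ 0.3922

k*_R / k*_Q ≈ 0.392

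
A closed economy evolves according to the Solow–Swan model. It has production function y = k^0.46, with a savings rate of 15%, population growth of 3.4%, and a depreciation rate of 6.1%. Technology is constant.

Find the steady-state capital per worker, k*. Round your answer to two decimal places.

At the steady state, Δk = 0, so s·k^α = (n + δ)·k.
Dividing both sides by k: k^(1−α) = s / (n + δ).
k^0.54 = 0.15 / (0.034 + 0.061) = 0.15 / 0.095 = 1.5789
k* = 1.5789^(1/0.54) ≈ 2.3298

k* ≈ 2.33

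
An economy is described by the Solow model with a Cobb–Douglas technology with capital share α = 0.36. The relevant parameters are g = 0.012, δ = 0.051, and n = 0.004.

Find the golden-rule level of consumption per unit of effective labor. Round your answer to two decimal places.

c_gold ≈ 1.65

At the golden rule, f'(k) = n + g + δ, so α·k^(α−1) = n + g + δ and k_gold = (α/(n + g + δ))^(1/(1−α)).
k_gold = (0.36/0.067)^(1/0.64) = 5.3731^1.5625 ≈ 13.8349
c_gold = f(k_gold) − (n + g + δ)·k_gold = 2.5748 − 0.067×13.8349 ≈ 1.6479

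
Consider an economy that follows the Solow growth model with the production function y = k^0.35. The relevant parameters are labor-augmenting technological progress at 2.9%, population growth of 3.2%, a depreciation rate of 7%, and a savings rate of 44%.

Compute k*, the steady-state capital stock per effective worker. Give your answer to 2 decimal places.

Steady state requires s·f(k) = (n + g + δ)·k, i.e. s·k^α = (n + g + δ)·k.
Dividing both sides by k: k^(1−α) = s / (n + g + δ).
k^0.65 = 0.44 / (0.032 + 0.029 + 0.070) = 0.44 / 0.131 = 3.3588
k* = 3.3588^(1/0.65) ≈ 6.4493

k* = 6.45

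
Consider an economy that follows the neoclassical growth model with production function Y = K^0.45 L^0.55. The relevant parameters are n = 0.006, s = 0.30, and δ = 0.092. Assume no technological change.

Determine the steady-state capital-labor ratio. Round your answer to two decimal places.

At the steady state, Δk = 0, so s·k^α = (n + δ)·k.
Rearranging, k^(1−α) = s / (n + δ).
k^0.55 = 0.30 / (0.006 + 0.092) = 0.30 / 0.098 = 3.0612
k* = 3.0612^(1/0.55) ≈ 7.6461

k* ≈ 7.65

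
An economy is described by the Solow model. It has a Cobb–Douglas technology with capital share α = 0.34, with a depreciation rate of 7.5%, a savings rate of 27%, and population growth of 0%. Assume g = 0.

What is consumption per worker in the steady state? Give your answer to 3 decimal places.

At the steady state, Δk = 0, so s·k^α = (n + δ)·k.
Rearranging, k^(1−α) = s / (n + δ).
k^0.66 = 0.27 / (0.000 + 0.075) = 0.27 / 0.075 = 3.6000
k* = 3.6000^(1/0.66) ≈ 6.9644
y* = (k*)^α = 6.9644^0.34 ≈ 1.9346
c* = (1 − s)·y* = (1 − 0.27) × 1.9346 ≈ 1.4123

c* ≈ 1.412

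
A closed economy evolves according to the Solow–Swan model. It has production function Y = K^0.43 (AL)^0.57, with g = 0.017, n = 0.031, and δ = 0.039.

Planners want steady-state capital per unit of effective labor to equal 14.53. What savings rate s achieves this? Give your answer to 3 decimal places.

s ≈ 0.400

In steady state, investment equals break-even investment: s·k^α = (n + g + δ)·k.
So s / (n + g + δ) = (k*)^(1−α) = 14.53^0.57 = 4.5972.
Therefore s = 4.5972 × (n + g + δ) = 4.5972 × 0.087 = 0.4000.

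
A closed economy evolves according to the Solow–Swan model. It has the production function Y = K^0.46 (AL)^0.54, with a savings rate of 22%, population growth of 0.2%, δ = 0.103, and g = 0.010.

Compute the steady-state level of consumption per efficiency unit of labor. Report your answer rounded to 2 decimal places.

In steady state, investment equals break-even investment: s·k^α = (n + g + δ)·k.
Rearranging, k^(1−α) = s / (n + g + δ).
k^0.54 = 0.22 / (0.002 + 0.010 + 0.103) = 0.22 / 0.115 = 1.9130
k* = 1.9130^(1/0.54) ≈ 3.3243
y* = (k*)^α = 3.3243^0.46 ≈ 1.7377
c* = (1 − s)·y* = (1 − 0.22) × 1.7377 ≈ 1.3554

c* = 1.36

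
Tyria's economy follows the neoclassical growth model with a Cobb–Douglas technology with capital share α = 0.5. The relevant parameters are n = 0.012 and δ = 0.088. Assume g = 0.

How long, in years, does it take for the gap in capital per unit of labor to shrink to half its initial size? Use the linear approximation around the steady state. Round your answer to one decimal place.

about 13.9 years

Near the steady state the convergence rate is λ = (1 − α)(n + δ).
λ = (1 − 0.5) × 0.100 = 0.5 × 0.100 = 0.0500
Half-life = ln 2 / λ = 0.6931 / 0.0500 ≈ 13.86 years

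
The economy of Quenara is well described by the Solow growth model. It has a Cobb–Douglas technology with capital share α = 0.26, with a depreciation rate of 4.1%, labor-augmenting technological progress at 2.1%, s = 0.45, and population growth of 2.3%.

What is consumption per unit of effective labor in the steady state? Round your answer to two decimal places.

c* = 0.99

Steady state requires s·f(k) = (n + g + δ)·k, i.e. s·k^α = (n + g + δ)·k.
Dividing both sides by k: k^(1−α) = s / (n + g + δ).
k^0.74 = 0.45 / (0.023 + 0.021 + 0.041) = 0.45 / 0.085 = 5.2941
k* = 5.2941^(1/0.74) ≈ 9.5082
y* = (k*)^α = 9.5082^0.26 ≈ 1.7960
c* = (1 − s)·y* = (1 − 0.45) × 1.7960 ≈ 0.9878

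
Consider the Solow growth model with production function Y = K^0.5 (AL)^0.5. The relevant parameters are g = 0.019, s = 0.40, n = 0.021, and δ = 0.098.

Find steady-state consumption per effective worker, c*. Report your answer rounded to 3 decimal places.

c* ≈ 1.739

Steady state requires s·f(k) = (n + g + δ)·k, i.e. s·k^α = (n + g + δ)·k.
Dividing both sides by k: k^(1−α) = s / (n + g + δ).
k^0.5 = 0.40 / (0.021 + 0.019 + 0.098) = 0.40 / 0.138 = 2.8986
k* = 2.8986^(1/0.5) ≈ 8.4019
y* = (k*)^α = 8.4019^0.5 ≈ 2.8986
c* = (1 − s)·y* = (1 − 0.40) × 2.8986 ≈ 1.7392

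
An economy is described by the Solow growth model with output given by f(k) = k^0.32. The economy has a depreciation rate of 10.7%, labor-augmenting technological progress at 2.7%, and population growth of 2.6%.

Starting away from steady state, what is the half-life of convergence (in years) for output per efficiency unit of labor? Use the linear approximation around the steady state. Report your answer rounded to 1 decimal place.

Near the steady state the convergence rate is λ = (1 − α)(n + g + δ).
λ = (1 − 0.32) × 0.160 = 0.68 × 0.160 = 0.1088
Half-life = ln 2 / λ = 0.6931 / 0.1088 ≈ 6.37 years

t_½ ≈ 6.4 years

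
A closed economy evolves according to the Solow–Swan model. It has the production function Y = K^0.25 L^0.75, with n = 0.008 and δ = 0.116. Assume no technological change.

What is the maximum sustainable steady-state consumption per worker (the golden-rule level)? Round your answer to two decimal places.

c_gold ≈ 0.95

At the golden rule, f'(k) = n + δ, so α·k^(α−1) = n + δ and k_gold = (α/(n + δ))^(1/(1−α)).
k_gold = (0.25/0.124)^(1/0.75) = 2.0161^1.3333 ≈ 2.5469
c_gold = f(k_gold) − (n + δ)·k_gold = 1.2633 − 0.124×2.5469 ≈ 0.9475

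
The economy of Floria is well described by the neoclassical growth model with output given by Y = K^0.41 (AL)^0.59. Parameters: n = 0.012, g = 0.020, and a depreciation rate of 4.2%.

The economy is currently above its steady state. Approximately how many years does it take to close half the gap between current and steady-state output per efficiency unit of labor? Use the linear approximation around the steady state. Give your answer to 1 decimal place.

about 15.9 years

Near the steady state the convergence rate is λ = (1 − α)(n + g + δ).
λ = (1 − 0.41) × 0.074 = 0.59 × 0.074 = 0.04366
Half-life = ln 2 / λ = 0.6931 / 0.04366 ≈ 15.87 years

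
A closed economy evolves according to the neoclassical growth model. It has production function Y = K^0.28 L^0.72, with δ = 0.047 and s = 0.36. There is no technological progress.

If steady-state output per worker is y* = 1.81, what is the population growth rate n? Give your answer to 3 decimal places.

At the steady state, Δk = 0, so s·k^α = (n + δ)·k.
Since y* = [s/(n + δ)]^(α/(1−α)), we have s/(n + δ) = (y*)^((1−α)/α) = 1.81^2.5714 = 4.5983.
Therefore n + δ = s / 4.5983 = 0.36 / 4.5983 = 0.0783, so n = 0.0783 − 0.047 = 0.0313.

n ≈ 0.031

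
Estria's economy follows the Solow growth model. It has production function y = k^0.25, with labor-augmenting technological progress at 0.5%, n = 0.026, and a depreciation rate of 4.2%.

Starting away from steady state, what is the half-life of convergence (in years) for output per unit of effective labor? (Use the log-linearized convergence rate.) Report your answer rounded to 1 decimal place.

about 12.7 years

Near the steady state the convergence rate is λ = (1 − α)(n + g + δ).
λ = (1 − 0.25) × 0.073 = 0.75 × 0.073 = 0.05475
Half-life = ln 2 / λ = 0.6931 / 0.05475 ≈ 12.66 years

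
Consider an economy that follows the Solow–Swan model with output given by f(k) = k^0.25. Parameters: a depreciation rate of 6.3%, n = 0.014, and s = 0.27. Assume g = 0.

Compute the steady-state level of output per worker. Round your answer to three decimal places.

At the steady state, Δk = 0, so s·k^α = (n + δ)·k.
Rearranging, k^(1−α) = s / (n + δ).
k^0.75 = 0.27 / (0.014 + 0.063) = 0.27 / 0.077 = 3.5065
k* = 3.5065^(1/0.75) ≈ 5.3272
y* = (k*)^α = 5.3272^0.25 ≈ 1.5192

y* = 1.519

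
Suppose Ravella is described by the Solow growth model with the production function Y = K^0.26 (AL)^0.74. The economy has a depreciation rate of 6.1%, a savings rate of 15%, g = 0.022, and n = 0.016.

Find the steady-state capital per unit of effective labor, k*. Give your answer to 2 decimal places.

k* = 1.75

In steady state, investment equals break-even investment: s·k^α = (n + g + δ)·k.
Dividing both sides by k: k^(1−α) = s / (n + g + δ).
k^0.74 = 0.15 / (0.016 + 0.022 + 0.061) = 0.15 / 0.099 = 1.5152
k* = 1.5152^(1/0.74) ≈ 1.7534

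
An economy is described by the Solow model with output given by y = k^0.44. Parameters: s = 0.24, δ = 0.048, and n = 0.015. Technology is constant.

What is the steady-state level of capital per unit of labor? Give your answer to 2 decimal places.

k* ≈ 10.90

In steady state, investment equals break-even investment: s·k^α = (n + δ)·k.
Rearranging, k^(1−α) = s / (n + δ).
k^0.56 = 0.24 / (0.015 + 0.048) = 0.24 / 0.063 = 3.8095
k* = 3.8095^(1/0.56) ≈ 10.8959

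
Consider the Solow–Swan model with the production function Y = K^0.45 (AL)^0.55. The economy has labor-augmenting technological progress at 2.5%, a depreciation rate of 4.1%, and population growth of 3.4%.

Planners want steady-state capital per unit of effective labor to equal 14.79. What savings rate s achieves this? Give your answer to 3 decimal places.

Steady state requires s·f(k) = (n + g + δ)·k, i.e. s·k^α = (n + g + δ)·k.
So s / (n + g + δ) = (k*)^(1−α) = 14.79^0.55 = 4.4003.
Therefore s = 4.4003 × (n + g + δ) = 4.4003 × 0.100 = 0.4400.

s ≈ 0.440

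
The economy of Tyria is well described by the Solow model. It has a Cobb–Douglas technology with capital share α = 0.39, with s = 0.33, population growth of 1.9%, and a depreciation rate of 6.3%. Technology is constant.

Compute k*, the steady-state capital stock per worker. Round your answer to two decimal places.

In steady state, investment equals break-even investment: s·k^α = (n + δ)·k.
Dividing both sides by k: k^(1−α) = s / (n + δ).
k^0.61 = 0.33 / (0.019 + 0.063) = 0.33 / 0.082 = 4.0244
k* = 4.0244^(1/0.61) ≈ 9.8020

k* ≈ 9.80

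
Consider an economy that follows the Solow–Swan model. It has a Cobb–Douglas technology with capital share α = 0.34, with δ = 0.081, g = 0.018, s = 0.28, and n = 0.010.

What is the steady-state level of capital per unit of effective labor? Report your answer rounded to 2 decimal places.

k* = 4.18

At the steady state, Δk = 0, so s·k^α = (n + g + δ)·k.
Dividing both sides by k: k^(1−α) = s / (n + g + δ).
k^0.66 = 0.28 / (0.010 + 0.018 + 0.081) = 0.28 / 0.109 = 2.5688
k* = 2.5688^(1/0.66) ≈ 4.1764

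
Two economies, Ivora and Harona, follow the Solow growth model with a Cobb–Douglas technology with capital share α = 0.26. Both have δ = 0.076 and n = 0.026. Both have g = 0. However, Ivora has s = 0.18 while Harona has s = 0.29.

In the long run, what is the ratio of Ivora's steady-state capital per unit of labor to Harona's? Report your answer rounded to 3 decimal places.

ratio ≈ 0.525

Steady-state k* = [s/(n + δ)]^(1/(1−α)), so the ratio is [ (s_I/(n + δ)_I) / (s_H/(n + δ)_H) ]^1.3514.
s_I/(n + δ)_I = 0.18/0.102 = 1.7647; s_H/(n + δ)_H = 0.29/0.102 = 2.8431.
Ratio = (1.7647/2.8431)^1.3514 = 0.6207^1.3514 ≈ 0.5249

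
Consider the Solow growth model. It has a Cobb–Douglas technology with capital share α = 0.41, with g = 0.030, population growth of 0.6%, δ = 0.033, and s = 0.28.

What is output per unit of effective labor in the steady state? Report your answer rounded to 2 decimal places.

At the steady state, Δk = 0, so s·k^α = (n + g + δ)·k.
Rearranging, k^(1−α) = s / (n + g + δ).
k^0.59 = 0.28 / (0.006 + 0.030 + 0.033) = 0.28 / 0.069 = 4.0580
k* = 4.0580^(1/0.59) ≈ 10.7408
y* = (k*)^α = 10.7408^0.41 ≈ 2.6468

y* = 2.65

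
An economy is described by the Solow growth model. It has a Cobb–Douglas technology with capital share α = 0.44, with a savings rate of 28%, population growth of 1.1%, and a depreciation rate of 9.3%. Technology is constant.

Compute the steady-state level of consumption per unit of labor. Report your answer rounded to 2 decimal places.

At the steady state, Δk = 0, so s·k^α = (n + δ)·k.
Rearranging, k^(1−α) = s / (n + δ).
k^0.56 = 0.28 / (0.011 + 0.093) = 0.28 / 0.104 = 2.6923
k* = 2.6923^(1/0.56) ≈ 5.8624
y* = (k*)^α = 5.8624^0.44 ≈ 2.1775
c* = (1 − s)·y* = (1 − 0.28) × 2.1775 ≈ 1.5678

c* = 1.57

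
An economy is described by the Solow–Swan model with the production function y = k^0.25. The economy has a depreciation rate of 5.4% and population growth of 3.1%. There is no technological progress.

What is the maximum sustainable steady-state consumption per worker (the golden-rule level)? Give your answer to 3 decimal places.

c_gold ≈ 1.075

At the golden rule, f'(k) = n + δ, so α·k^(α−1) = n + δ and k_gold = (α/(n + δ))^(1/(1−α)).
k_gold = (0.25/0.085)^(1/0.75) = 2.9412^1.3333 ≈ 4.2139
c_gold = f(k_gold) − (n + δ)·k_gold = 1.4328 − 0.085×4.2139 ≈ 1.0746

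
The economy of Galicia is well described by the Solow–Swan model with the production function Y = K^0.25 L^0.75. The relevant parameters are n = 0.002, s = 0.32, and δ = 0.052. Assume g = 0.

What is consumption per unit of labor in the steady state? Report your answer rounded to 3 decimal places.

c* = 1.231

At the steady state, Δk = 0, so s·k^α = (n + δ)·k.
Rearranging, k^(1−α) = s / (n + δ).
k^0.75 = 0.32 / (0.002 + 0.052) = 0.32 / 0.054 = 5.9259
k* = 5.9259^(1/0.75) ≈ 10.7236
y* = (k*)^α = 10.7236^0.25 ≈ 1.8096
c* = (1 − s)·y* = (1 − 0.32) × 1.8096 ≈ 1.2305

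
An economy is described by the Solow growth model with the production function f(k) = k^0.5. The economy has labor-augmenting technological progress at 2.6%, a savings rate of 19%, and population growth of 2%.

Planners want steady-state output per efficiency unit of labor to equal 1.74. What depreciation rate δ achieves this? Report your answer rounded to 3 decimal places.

δ ≈ 0.063

In steady state, investment equals break-even investment: s·k^α = (n + g + δ)·k.
Since y* = [s/(n + g + δ)]^(α/(1−α)), we have s/(n + g + δ) = (y*)^((1−α)/α) = 1.74^1 = 1.7400.
Therefore n + g + δ = s / 1.7400 = 0.19 / 1.7400 = 0.1092, so δ = 0.1092 − 0.046 = 0.0632.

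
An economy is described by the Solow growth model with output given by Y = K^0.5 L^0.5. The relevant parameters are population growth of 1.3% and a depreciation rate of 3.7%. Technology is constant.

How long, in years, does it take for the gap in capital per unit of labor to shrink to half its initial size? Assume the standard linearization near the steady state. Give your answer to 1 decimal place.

t_½ ≈ 27.7 years

Near the steady state the convergence rate is λ = (1 − α)(n + δ).
λ = (1 − 0.5) × 0.050 = 0.5 × 0.050 = 0.0250
Half-life = ln 2 / λ = 0.6931 / 0.0250 ≈ 27.72 years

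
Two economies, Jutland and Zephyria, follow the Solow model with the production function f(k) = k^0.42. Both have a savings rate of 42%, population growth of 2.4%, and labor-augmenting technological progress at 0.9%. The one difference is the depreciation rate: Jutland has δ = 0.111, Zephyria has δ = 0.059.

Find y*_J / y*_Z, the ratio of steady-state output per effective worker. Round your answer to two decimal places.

y*_J / y*_Z ≈ 0.72

Steady-state y* = [s/(n + g + δ)]^(α/(1−α)), so the ratio is [ (s_J/(n + g + δ)_J) / (s_Z/(n + g + δ)_Z) ]^0.7241.
s_J/(n + g + δ)_J = 0.42/0.144 = 2.9167; s_Z/(n + g + δ)_Z = 0.42/0.092 = 4.5652.
Ratio = (2.9167/4.5652)^0.7241 = 0.6389^0.7241 ≈ 0.7230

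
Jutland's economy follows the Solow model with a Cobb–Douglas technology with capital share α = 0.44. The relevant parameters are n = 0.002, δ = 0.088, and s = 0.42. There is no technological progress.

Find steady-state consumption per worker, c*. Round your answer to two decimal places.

c* ≈ 1.95

At the steady state, Δk = 0, so s·k^α = (n + δ)·k.
Rearranging, k^(1−α) = s / (n + δ).
k^0.56 = 0.42 / (0.002 + 0.088) = 0.42 / 0.090 = 4.6667
k* = 4.6667^(1/0.56) ≈ 15.6553
y* = (k*)^α = 15.6553^0.44 ≈ 3.3547
c* = (1 − s)·y* = (1 − 0.42) × 3.3547 ≈ 1.9457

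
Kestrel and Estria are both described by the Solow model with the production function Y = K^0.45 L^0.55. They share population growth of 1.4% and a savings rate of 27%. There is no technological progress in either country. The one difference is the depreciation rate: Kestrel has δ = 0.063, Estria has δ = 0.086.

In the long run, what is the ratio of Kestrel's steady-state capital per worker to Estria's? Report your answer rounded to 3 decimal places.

ratio ≈ 1.608

Steady-state k* = [s/(n + δ)]^(1/(1−α)), so the ratio is [ (s_K/(n + δ)_K) / (s_E/(n + δ)_E) ]^1.8182.
s_K/(n + δ)_K = 0.27/0.077 = 3.5065; s_E/(n + δ)_E = 0.27/0.100 = 2.7000.
Ratio = (3.5065/2.7000)^1.8182 = 1.2987^1.8182 ≈ 1.6084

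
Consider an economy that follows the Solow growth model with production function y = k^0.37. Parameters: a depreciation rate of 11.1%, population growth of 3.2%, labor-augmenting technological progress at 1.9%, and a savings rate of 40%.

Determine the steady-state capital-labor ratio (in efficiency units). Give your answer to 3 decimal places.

At the steady state, Δk = 0, so s·k^α = (n + g + δ)·k.
Dividing both sides by k: k^(1−α) = s / (n + g + δ).
k^0.63 = 0.40 / (0.032 + 0.019 + 0.111) = 0.40 / 0.162 = 2.4691
k* = 2.4691^(1/0.63) ≈ 4.1983

k* ≈ 4.198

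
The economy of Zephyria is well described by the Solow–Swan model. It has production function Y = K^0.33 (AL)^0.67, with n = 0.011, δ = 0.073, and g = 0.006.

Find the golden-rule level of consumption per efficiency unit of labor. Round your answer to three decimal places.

c_gold ≈ 1.271

At the golden rule, f'(k) = n + g + δ, so α·k^(α−1) = n + g + δ and k_gold = (α/(n + g + δ))^(1/(1−α)).
k_gold = (0.33/0.090)^(1/0.67) = 3.6667^1.4925 ≈ 6.9531
c_gold = f(k_gold) − (n + g + δ)·k_gold = 1.8964 − 0.090×6.9531 ≈ 1.2706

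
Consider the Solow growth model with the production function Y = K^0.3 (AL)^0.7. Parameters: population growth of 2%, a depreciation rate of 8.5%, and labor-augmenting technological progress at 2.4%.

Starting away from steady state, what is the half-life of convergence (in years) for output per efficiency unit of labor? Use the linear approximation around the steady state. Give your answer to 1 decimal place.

Near the steady state the convergence rate is λ = (1 − α)(n + g + δ).
λ = (1 − 0.3) × 0.129 = 0.7 × 0.129 = 0.0903
Half-life = ln 2 / λ = 0.6931 / 0.0903 ≈ 7.68 years

about 7.7 years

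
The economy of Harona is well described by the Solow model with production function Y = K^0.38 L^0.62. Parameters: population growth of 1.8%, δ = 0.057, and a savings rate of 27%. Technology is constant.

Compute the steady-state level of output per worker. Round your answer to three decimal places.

y* = 2.193

Steady state requires s·f(k) = (n + δ)·k, i.e. s·k^α = (n + δ)·k.
Rearranging, k^(1−α) = s / (n + δ).
k^0.62 = 0.27 / (0.018 + 0.057) = 0.27 / 0.075 = 3.6000
k* = 3.6000^(1/0.62) ≈ 7.8934
y* = (k*)^α = 7.8934^0.38 ≈ 2.1926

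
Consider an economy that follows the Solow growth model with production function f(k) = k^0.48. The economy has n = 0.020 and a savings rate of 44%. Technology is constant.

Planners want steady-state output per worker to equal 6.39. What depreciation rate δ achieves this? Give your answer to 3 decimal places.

δ ≈ 0.039

In steady state, investment equals break-even investment: s·k^α = (n + δ)·k.
Since y* = [s/(n + δ)]^(α/(1−α)), we have s/(n + δ) = (y*)^((1−α)/α) = 6.39^1.0833 = 7.4576.
Therefore n + δ = s / 7.4576 = 0.44 / 7.4576 = 0.0590, so δ = 0.0590 − 0.020 = 0.0390.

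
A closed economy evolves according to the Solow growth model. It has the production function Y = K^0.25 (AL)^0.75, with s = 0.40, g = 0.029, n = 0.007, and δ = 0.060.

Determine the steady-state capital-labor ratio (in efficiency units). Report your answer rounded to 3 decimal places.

Steady state requires s·f(k) = (n + g + δ)·k, i.e. s·k^α = (n + g + δ)·k.
Rearranging, k^(1−α) = s / (n + g + δ).
k^0.75 = 0.40 / (0.007 + 0.029 + 0.060) = 0.40 / 0.096 = 4.1667
k* = 4.1667^(1/0.75) ≈ 6.7049

k* = 6.705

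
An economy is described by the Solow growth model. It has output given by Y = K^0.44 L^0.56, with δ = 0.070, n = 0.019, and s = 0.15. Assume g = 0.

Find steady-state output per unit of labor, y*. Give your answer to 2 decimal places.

In steady state, investment equals break-even investment: s·k^α = (n + δ)·k.
Rearranging, k^(1−α) = s / (n + δ).
k^0.56 = 0.15 / (0.019 + 0.070) = 0.15 / 0.089 = 1.6854
k* = 1.6854^(1/0.56) ≈ 2.5400
y* = (k*)^α = 2.5400^0.44 ≈ 1.5070

y* ≈ 1.51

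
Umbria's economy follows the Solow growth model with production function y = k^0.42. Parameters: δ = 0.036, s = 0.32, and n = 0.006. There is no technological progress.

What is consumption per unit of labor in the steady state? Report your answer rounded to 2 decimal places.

c* ≈ 2.96

Steady state requires s·f(k) = (n + δ)·k, i.e. s·k^α = (n + δ)·k.
Dividing both sides by k: k^(1−α) = s / (n + δ).
k^0.58 = 0.32 / (0.006 + 0.036) = 0.32 / 0.042 = 7.6190
k* = 7.6190^(1/0.58) ≈ 33.1523
y* = (k*)^α = 33.1523^0.42 ≈ 4.3513
c* = (1 − s)·y* = (1 − 0.32) × 4.3513 ≈ 2.9589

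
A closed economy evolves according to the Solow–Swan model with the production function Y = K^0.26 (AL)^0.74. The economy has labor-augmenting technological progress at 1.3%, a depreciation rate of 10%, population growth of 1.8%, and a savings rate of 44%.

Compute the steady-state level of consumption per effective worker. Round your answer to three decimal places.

c* = 0.857

Steady state requires s·f(k) = (n + g + δ)·k, i.e. s·k^α = (n + g + δ)·k.
Rearranging, k^(1−α) = s / (n + g + δ).
k^0.74 = 0.44 / (0.018 + 0.013 + 0.100) = 0.44 / 0.131 = 3.3588
k* = 3.3588^(1/0.74) ≈ 5.1411
y* = (k*)^α = 5.1411^0.26 ≈ 1.5306
c* = (1 − s)·y* = (1 − 0.44) × 1.5306 ≈ 0.8571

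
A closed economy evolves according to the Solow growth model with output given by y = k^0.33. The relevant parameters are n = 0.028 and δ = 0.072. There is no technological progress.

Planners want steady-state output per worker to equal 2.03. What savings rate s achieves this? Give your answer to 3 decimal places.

In steady state, investment equals break-even investment: s·k^α = (n + δ)·k.
Since y* = [s/(n + δ)]^(α/(1−α)), we have s/(n + δ) = (y*)^((1−α)/α) = 2.03^2.0303 = 4.2103.
Therefore s = 4.2103 × (n + δ) = 4.2103 × 0.100 = 0.4210.

s ≈ 0.421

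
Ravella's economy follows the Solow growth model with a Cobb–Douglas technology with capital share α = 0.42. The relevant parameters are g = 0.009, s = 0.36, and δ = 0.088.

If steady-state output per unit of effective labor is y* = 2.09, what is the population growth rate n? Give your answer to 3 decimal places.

n ≈ 0.033

At the steady state, Δk = 0, so s·k^α = (n + g + δ)·k.
Since y* = [s/(n + g + δ)]^(α/(1−α)), we have s/(n + g + δ) = (y*)^((1−α)/α) = 2.09^1.381 = 2.7677.
Therefore n + g + δ = s / 2.7677 = 0.36 / 2.7677 = 0.1301, so n = 0.1301 − 0.097 = 0.0331.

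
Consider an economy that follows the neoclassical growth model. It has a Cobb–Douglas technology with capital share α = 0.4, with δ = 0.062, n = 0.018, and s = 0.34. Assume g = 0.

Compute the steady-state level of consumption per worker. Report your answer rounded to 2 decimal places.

At the steady state, Δk = 0, so s·k^α = (n + δ)·k.
Dividing both sides by k: k^(1−α) = s / (n + δ).
k^0.6 = 0.34 / (0.018 + 0.062) = 0.34 / 0.080 = 4.2500
k* = 4.2500^(1/0.6) ≈ 11.1510
y* = (k*)^α = 11.1510^0.4 ≈ 2.6238
c* = (1 − s)·y* = (1 − 0.34) × 2.6238 ≈ 1.7317

c* = 1.73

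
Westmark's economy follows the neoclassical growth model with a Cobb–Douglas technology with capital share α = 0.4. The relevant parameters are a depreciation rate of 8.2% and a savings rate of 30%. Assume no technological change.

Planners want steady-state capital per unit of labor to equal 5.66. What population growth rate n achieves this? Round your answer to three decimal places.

In steady state, investment equals break-even investment: s·k^α = (n + δ)·k.
So s / (n + δ) = (k*)^(1−α) = 5.66^0.6 = 2.8294.
Therefore n + δ = s / 2.8294 = 0.30 / 2.8294 = 0.1060, so n = 0.1060 − 0.082 = 0.0240.

n ≈ 0.024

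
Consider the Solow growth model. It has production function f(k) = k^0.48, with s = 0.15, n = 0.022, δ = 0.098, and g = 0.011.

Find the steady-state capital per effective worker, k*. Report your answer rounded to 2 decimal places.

k* = 1.30

Steady state requires s·f(k) = (n + g + δ)·k, i.e. s·k^α = (n + g + δ)·k.
Dividing both sides by k: k^(1−α) = s / (n + g + δ).
k^0.52 = 0.15 / (0.022 + 0.011 + 0.098) = 0.15 / 0.131 = 1.1450
k* = 1.1450^(1/0.52) ≈ 1.2974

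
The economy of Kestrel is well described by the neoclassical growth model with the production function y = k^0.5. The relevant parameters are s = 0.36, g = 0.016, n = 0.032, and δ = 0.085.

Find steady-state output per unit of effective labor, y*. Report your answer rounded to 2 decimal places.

y* = 2.71

At the steady state, Δk = 0, so s·k^α = (n + g + δ)·k.
Rearranging, k^(1−α) = s / (n + g + δ).
k^0.5 = 0.36 / (0.032 + 0.016 + 0.085) = 0.36 / 0.133 = 2.7068
k* = 2.7068^(1/0.5) ≈ 7.3268
y* = (k*)^α = 7.3268^0.5 ≈ 2.7068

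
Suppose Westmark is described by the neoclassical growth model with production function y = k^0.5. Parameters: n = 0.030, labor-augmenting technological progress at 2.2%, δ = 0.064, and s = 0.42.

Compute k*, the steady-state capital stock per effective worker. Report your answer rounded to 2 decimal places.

In steady state, investment equals break-even investment: s·k^α = (n + g + δ)·k.
Dividing both sides by k: k^(1−α) = s / (n + g + δ).
k^0.5 = 0.42 / (0.030 + 0.022 + 0.064) = 0.42 / 0.116 = 3.6207
k* = 3.6207^(1/0.5) ≈ 13.1095

k* ≈ 13.11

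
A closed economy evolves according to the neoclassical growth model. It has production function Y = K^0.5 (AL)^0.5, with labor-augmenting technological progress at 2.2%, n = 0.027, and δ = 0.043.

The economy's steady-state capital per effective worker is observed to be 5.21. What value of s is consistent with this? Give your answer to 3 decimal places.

Steady state requires s·f(k) = (n + g + δ)·k, i.e. s·k^α = (n + g + δ)·k.
So s / (n + g + δ) = (k*)^(1−α) = 5.21^0.5 = 2.2825.
Therefore s = 2.2825 × (n + g + δ) = 2.2825 × 0.092 = 0.2100.

s ≈ 0.210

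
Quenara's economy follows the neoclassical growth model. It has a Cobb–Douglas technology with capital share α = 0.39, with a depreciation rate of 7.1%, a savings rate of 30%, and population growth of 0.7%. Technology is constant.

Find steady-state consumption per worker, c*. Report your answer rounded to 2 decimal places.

c* = 1.66

Steady state requires s·f(k) = (n + δ)·k, i.e. s·k^α = (n + δ)·k.
Dividing both sides by k: k^(1−α) = s / (n + δ).
k^0.61 = 0.30 / (0.007 + 0.071) = 0.30 / 0.078 = 3.8462
k* = 3.8462^(1/0.61) ≈ 9.1006
y* = (k*)^α = 9.1006^0.39 ≈ 2.3661
c* = (1 − s)·y* = (1 − 0.30) × 2.3661 ≈ 1.6563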